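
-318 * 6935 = -2205330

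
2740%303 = 13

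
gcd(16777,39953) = 1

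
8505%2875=2755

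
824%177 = 116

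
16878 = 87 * 194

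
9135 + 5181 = 14316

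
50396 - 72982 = -22586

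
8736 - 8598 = 138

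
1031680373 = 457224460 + 574455913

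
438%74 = 68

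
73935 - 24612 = 49323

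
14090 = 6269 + 7821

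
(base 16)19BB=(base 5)202322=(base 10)6587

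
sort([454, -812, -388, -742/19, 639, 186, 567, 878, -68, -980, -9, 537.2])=[-980, -812, -388, -68, -742/19, -9, 186, 454, 537.2, 567, 639, 878]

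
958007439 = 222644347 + 735363092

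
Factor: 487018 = 2^1 * 7^1 * 43^1 * 809^1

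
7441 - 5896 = 1545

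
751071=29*25899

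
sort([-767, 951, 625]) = [-767, 625, 951]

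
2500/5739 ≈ 0.436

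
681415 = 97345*7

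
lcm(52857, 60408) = 422856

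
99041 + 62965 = 162006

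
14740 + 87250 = 101990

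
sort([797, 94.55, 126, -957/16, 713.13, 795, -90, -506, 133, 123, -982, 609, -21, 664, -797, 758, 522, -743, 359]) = [-982, -797, -743, -506, -90, -957/16, -21, 94.55, 123, 126, 133, 359, 522, 609, 664, 713.13, 758, 795, 797]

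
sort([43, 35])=[35, 43]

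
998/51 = 19 + 29/51≈19.57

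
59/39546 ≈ 0.00149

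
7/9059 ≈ 0.000773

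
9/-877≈-0.0103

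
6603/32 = 206 + 11/32 ≈ 206.34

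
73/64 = 1+9/64 ≈ 1.14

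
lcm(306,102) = 306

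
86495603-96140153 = -9644550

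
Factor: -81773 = -1*81773^1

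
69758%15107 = 9330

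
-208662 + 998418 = 789756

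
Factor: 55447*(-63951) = -1*3^1*7^1*89^2*21317^1 = -3545891097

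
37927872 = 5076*7472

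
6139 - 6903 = -764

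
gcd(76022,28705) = 1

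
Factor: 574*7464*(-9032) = -1*2^7*3^1*7^1*41^1*311^1*1129^1 = -38696122752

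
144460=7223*20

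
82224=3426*24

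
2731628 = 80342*34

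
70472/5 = 14094 + 2/5 = 14094.40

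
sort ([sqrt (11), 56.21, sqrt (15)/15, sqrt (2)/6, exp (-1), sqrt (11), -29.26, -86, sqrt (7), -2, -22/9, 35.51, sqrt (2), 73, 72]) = [-86, -29.26, -22/9, -2, sqrt (2)/6, sqrt (15)/15, exp (-1), sqrt (2), sqrt (7), sqrt (11), sqrt (11), 35.51, 56.21, 72, 73]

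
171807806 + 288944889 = 460752695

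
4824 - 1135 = 3689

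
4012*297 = 1191564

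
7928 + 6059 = 13987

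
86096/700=21524/175 ≈ 122.99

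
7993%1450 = 743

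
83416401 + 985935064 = 1069351465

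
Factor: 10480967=7^1*1497281^1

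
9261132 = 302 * 30666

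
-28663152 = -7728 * 3709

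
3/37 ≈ 0.0811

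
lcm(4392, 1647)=13176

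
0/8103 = 0 = 0.00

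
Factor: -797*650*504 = -1*2^4*3^2*5^2*7^1*13^1*797^1 = -261097200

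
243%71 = 30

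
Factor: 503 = 503^1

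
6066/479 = 12 + 318/479≈12.66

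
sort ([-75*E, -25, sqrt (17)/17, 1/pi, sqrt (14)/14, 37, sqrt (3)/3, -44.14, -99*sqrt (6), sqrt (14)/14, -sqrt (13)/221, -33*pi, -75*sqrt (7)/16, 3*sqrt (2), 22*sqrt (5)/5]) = [-99*sqrt (6), -75*E, -33*pi, -44.14, -25, -75*sqrt (7)/16, -sqrt (13)/221, sqrt (17)/17, sqrt (14)/14, sqrt (14)/14, 1/pi, sqrt (3)/3, 3*sqrt (2), 22*sqrt (5)/5, 37]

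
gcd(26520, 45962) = 2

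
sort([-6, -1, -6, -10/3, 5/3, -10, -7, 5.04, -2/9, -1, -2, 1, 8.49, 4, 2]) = [-10, -7, -6, -6, -10/3, -2, -1, -1, -2/9, 1, 5/3, 2, 4, 5.04, 8.49]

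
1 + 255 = 256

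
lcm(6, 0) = 0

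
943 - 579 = 364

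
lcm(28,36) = 252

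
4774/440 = 217/20 = 10.85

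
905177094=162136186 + 743040908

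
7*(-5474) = -38318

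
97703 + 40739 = 138442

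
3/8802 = 1/2934 ≈ 0.000341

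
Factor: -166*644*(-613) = 2^3*7^1*23^1*83^1*613^1 = 65532152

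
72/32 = 9/4 = 2.25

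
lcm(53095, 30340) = 212380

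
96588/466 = 48294/233 ≈ 207.27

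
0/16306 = 0 = 0.00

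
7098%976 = 266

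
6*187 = 1122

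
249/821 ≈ 0.303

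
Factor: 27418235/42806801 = 5^1*13^1*19^1*43^(-1)*47^(-1)*59^(-1)*149^2*359^(-1)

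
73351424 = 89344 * 821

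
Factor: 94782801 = 3^1*853^1*37039^1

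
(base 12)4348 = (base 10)7400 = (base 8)16350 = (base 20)ia0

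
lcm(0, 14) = 0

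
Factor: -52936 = -1*2^3*13^1*509^1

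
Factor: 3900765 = 3^1 * 5^1 * 11^1 * 47^1 * 503^1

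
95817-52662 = 43155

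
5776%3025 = 2751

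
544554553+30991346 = 575545899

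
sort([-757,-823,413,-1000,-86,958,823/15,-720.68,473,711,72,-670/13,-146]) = [-1000,-823,-757,-720.68,-146,-86,-670/13,823/15,72,413,473,711,958]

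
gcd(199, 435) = 1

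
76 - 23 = 53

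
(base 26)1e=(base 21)1j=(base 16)28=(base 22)1i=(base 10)40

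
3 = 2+1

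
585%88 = 57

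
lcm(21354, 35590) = 106770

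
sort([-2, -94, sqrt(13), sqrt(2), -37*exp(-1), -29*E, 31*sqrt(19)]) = [-94, -29*E, -37*exp(-1), -2, sqrt(2), sqrt(13), 31*sqrt(19)]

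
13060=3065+9995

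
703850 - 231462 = 472388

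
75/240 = 5/16 ≈ 0.313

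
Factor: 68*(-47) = -1*2^2*17^1*47^1 = -3196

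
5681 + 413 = 6094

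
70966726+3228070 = 74194796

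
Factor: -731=-1*17^1*43^1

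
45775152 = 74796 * 612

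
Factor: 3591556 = 2^2*17^1*52817^1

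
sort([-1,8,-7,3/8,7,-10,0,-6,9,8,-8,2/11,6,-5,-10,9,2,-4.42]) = [-10,-10,-8,-7,-6,-5,-4.42,-1,0,2/11,3/8,2,6,7,8,8,9,9]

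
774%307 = 160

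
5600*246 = 1377600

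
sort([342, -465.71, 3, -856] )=[-856, -465.71, 3, 342] 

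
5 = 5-0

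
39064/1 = 39064 = 39064.00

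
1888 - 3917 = -2029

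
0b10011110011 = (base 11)a52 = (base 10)1267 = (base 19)39d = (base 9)1657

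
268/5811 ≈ 0.0461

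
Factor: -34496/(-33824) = 2^1*7^1*11^1*151^(-1) = 154/151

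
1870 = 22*85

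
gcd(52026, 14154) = 6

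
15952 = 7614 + 8338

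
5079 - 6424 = -1345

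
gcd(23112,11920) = 8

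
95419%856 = 403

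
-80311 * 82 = -6585502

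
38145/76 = 501 + 69/76 ≈ 501.91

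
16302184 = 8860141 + 7442043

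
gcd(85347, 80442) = 981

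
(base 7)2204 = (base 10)788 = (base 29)r5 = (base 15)378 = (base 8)1424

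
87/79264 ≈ 0.00110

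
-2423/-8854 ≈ 0.274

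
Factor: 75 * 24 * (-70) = -1 * 2^4 * 3^2 * 5^3 * 7^1 = -126000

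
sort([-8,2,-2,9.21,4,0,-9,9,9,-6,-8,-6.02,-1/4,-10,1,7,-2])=[-10,-9,-8,-8,-6.02,-6,-2,-2,-1/4,0,1,2,4,7,9,9,9.21]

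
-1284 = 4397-5681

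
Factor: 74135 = 5^1 * 14827^1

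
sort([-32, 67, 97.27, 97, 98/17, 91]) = [-32, 98/17, 67, 91, 97, 97.27]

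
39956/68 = 9989/17 ≈ 587.59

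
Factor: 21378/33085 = 2^1*3^1*5^(-1)*7^1*13^(-1) = 42/65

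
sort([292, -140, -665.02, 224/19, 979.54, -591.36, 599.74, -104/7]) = [-665.02, -591.36, -140, -104/7, 224/19, 292, 599.74, 979.54]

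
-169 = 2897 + -3066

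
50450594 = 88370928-37920334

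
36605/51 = 717 + 38/51 ≈ 717.75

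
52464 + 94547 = 147011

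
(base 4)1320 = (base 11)aa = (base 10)120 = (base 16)78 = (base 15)80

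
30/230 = 3/23 ≈ 0.130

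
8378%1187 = 69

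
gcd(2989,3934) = 7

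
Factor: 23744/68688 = 2^2*3^(-4)*7^1 = 28/81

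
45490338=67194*677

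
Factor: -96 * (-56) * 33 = 2^8 * 3^2 * 7^1 * 11^1 = 177408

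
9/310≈0.0290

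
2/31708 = 1/15854 ≈ 0.0000631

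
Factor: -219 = -1*3^1*73^1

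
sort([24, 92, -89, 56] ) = [-89, 24, 56, 92] 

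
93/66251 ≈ 0.00140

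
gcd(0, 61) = 61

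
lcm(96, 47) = 4512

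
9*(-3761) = -33849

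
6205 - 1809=4396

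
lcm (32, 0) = 0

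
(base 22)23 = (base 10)47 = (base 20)27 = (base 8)57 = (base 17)2d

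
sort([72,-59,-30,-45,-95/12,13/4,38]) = [-59,-45,-30,-95/12,13/4,38,72]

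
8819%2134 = 283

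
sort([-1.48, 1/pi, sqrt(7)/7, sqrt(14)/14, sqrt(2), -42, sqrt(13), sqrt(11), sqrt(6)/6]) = [-42, -1.48, sqrt(14)/14, 1/pi, sqrt(7)/7, sqrt(6)/6, sqrt(2), sqrt(11), sqrt(13)]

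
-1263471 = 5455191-6718662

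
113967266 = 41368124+72599142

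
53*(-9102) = -482406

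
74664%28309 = 18046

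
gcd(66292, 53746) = 2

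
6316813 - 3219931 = 3096882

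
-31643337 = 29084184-60727521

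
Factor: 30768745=5^1*7^1*67^1*13121^1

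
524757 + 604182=1128939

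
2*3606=7212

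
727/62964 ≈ 0.0115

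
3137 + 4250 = 7387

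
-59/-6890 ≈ 0.00856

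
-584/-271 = 2 + 42/271 ≈ 2.15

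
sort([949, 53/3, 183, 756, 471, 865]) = [53/3, 183, 471, 756, 865, 949]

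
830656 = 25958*32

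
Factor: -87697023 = -1*3^1*29232341^1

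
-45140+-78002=-123142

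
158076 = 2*79038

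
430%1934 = 430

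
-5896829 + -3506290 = -9403119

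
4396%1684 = 1028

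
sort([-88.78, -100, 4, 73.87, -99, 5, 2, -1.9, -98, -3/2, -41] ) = [-100, -99, -98, -88.78, -41, -1.9, -3/2, 2, 4, 5, 73.87] 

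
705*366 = 258030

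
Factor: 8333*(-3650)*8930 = -1*2^2*5^3*13^1*19^1*47^1*73^1*641^1 = -271609968500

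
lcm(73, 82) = 5986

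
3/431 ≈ 0.00696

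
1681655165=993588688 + 688066477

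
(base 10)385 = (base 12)281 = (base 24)g1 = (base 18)137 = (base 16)181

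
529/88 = 6 + 1/88 ≈ 6.01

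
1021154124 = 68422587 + 952731537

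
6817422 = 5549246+1268176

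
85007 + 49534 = 134541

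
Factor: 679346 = 2^1 * 339673^1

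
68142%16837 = 794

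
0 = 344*0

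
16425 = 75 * 219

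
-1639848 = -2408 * 681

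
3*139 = 417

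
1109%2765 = 1109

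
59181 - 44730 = 14451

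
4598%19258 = 4598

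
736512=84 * 8768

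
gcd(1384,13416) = 8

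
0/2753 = 0 = 0.00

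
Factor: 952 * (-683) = -1 * 2^3 * 7^1 * 17^1 * 683^1 = -650216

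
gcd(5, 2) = 1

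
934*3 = 2802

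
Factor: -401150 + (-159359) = -1*293^1*1913^1 = -560509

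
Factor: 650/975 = 2^1*3^ (-1) = 2/3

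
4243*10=42430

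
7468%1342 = 758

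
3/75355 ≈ 0.0000398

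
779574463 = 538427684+241146779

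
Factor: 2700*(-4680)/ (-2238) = 2^4*3^4*5^3*13^1*373^ (-1) = 2106000/373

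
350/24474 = 175/12237 ≈ 0.0143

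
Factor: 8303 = 19^2 * 23^1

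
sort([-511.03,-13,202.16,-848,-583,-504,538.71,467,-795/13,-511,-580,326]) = [-848,-583,-580,-511.03,-511,-504,-795/13,-13,202.16,326,467,538.71]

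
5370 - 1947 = 3423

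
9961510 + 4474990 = 14436500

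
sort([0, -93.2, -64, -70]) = [-93.2, -70, -64, 0]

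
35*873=30555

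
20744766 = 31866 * 651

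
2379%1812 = 567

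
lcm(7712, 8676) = 69408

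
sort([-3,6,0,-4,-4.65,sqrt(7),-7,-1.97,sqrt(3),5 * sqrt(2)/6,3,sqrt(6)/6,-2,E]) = [-7,-4.65,-4,-3,-2,-1.97,0,sqrt(6)/6,5 * sqrt(2)/6,sqrt(3),sqrt(7),E,3,6]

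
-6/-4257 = 2/1419 ≈ 0.00141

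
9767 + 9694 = 19461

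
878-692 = 186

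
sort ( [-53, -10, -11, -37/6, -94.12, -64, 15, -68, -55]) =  [-94.12, -68, -64, -55, -53, -11, -10, -37/6, 15]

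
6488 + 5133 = 11621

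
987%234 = 51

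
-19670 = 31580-51250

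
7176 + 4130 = 11306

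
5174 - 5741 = -567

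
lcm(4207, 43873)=307111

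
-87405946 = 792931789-880337735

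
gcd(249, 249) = 249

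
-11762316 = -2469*4764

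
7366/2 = 3683 = 3683.00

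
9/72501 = 3/24167 ≈ 0.000124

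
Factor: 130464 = 2^5 * 3^3 * 151^1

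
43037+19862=62899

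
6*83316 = 499896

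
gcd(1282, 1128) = 2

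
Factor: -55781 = -1*11^2*461^1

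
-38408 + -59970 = -98378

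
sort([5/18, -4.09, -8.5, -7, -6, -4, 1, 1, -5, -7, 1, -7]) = [-8.5, -7, -7, -7, -6, -5, -4.09, -4, 5/18, 1, 1, 1]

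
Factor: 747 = 3^2 * 83^1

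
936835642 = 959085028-22249386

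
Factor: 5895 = 3^2*5^1*131^1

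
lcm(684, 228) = 684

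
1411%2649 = 1411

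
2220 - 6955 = -4735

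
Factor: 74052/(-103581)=-1 * 2^2 * 11^2 * 677^(-1)=-484/677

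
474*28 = 13272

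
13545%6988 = 6557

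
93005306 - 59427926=33577380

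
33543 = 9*3727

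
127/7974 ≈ 0.0159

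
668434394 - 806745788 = -138311394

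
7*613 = 4291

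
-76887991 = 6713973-83601964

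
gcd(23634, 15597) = 9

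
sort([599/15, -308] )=[-308, 599/15] 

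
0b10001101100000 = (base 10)9056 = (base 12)52a8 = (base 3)110102102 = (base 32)8r0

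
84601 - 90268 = -5667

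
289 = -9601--9890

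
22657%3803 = 3642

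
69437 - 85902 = -16465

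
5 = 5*1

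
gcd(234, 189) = 9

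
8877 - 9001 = -124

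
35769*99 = 3541131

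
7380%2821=1738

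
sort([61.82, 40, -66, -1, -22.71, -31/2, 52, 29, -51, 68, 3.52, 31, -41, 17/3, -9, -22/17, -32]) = [-66, -51, -41, -32, -22.71, -31/2, -9, -22/17, -1, 3.52, 17/3, 29, 31, 40, 52, 61.82, 68]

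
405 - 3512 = -3107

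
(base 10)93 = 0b1011101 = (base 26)3f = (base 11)85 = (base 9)113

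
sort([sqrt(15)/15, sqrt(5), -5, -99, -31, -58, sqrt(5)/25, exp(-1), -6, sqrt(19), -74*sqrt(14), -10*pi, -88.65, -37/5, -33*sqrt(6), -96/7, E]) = [-74*sqrt(14), -99, -88.65, -33*sqrt(6), -58, -10*pi, -31, -96/7, -37/5, -6, -5, sqrt(5)/25, sqrt(15)/15, exp(-1), sqrt(5), E, sqrt(19)]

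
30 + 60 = 90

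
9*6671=60039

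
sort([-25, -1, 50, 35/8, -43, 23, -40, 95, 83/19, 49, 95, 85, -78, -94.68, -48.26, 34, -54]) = [-94.68, -78, -54, -48.26, -43, -40, -25, -1, 83/19, 35/8, 23, 34, 49, 50, 85, 95, 95]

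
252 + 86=338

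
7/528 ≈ 0.0133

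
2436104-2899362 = -463258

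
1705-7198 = -5493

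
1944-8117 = -6173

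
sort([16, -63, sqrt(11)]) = [-63, sqrt(11), 16]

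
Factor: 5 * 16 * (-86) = -1 * 2^5 * 5^1 * 43^1 = -6880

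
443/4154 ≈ 0.107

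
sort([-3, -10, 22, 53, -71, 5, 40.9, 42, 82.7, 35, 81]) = [-71, -10, -3, 5, 22, 35, 40.9, 42, 53, 81, 82.7]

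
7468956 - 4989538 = 2479418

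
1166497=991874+174623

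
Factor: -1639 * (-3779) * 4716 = 2^2 * 3^2 * 11^1 * 131^1 * 149^1 * 3779^1 = 29209871196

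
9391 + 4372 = 13763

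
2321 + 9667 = 11988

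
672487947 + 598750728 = 1271238675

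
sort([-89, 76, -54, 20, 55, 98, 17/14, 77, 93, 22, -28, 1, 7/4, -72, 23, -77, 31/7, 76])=[-89, -77, -72, -54, -28, 1, 17/14, 7/4, 31/7, 20, 22, 23, 55, 76, 76, 77, 93, 98]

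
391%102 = 85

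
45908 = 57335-11427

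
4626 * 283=1309158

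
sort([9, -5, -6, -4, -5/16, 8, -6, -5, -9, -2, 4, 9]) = [-9, -6, -6, -5, -5, -4, -2, -5/16, 4, 8, 9, 9]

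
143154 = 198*723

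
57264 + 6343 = 63607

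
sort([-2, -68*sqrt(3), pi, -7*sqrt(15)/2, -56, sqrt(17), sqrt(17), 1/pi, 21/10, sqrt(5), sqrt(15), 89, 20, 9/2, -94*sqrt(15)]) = [-94*sqrt(15), -68*sqrt(3), -56, -7*sqrt(15)/2, -2, 1/pi, 21/10, sqrt(5), pi, sqrt(15), sqrt(17), sqrt(17), 9/2, 20, 89]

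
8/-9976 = -1/1247 ≈ -0.000802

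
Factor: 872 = 2^3 * 109^1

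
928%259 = 151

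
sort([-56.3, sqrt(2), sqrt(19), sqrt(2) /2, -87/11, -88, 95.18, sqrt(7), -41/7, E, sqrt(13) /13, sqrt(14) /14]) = [-88, -56.3, -87/11, -41/7, sqrt(14) /14, sqrt(13) /13, sqrt(2) /2, sqrt(2), sqrt(7), E, sqrt(19), 95.18]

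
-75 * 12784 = -958800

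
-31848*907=-28886136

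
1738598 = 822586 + 916012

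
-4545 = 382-4927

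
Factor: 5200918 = 2^1 * 29^1 * 89671^1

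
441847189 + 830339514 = 1272186703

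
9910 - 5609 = 4301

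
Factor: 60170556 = 2^2*3^1*67^2*1117^1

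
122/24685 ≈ 0.00494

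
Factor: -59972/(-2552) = 2^(-1) * 47^1 = 47/2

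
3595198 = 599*6002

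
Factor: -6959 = -1 * 6959^1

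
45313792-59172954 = -13859162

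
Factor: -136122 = -1*2^1*3^1*7^2*463^1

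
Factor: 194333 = 373^1 * 521^1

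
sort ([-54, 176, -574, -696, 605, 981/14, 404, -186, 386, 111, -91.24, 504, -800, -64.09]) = [-800, -696, -574, -186, -91.24, -64.09, -54, 981/14, 111, 176, 386, 404, 504, 605]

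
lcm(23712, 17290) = 829920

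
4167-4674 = -507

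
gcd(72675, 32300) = 8075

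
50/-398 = -25/199≈-0.126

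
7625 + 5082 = 12707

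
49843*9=448587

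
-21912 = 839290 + -861202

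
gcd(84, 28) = 28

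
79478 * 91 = 7232498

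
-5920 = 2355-8275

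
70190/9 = 7798 + 8/9 ≈ 7798.89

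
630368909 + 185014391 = 815383300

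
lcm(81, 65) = 5265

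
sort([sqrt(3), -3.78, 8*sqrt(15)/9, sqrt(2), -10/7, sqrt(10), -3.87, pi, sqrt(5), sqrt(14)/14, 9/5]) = [-3.87, -3.78, -10/7, sqrt(14)/14, sqrt(2), sqrt(3), 9/5, sqrt(5), pi, sqrt(10), 8*sqrt(15)/9]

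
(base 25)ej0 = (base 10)9225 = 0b10010000001001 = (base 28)bld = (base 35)7ik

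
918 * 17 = 15606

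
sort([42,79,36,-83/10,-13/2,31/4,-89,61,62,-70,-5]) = [-89,-70,-83/10,-13/2,-5,31/4,36,42,61,62,79]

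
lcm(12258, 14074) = 379998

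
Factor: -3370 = -1 * 2^1 * 5^1 * 337^1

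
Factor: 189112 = 2^3 * 7^1 * 11^1 * 307^1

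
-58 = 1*(-58) 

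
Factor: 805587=3^1*268529^1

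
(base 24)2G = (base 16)40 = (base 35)1T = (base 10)64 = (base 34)1U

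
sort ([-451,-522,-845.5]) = [-845.5,-522,-451]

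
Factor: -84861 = -1*3^3*7^1*449^1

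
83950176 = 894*93904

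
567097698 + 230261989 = 797359687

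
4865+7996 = 12861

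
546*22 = 12012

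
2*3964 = 7928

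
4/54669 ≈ 0.0000732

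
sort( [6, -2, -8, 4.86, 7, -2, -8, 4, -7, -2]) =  [-8, -8, -7, -2, -2, -2, 4, 4.86, 6, 7]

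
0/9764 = 0 = 0.00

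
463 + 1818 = 2281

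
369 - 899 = -530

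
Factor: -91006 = -1 * 2^1 * 45503^1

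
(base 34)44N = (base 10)4783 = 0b1001010101111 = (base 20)BJ3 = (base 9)6504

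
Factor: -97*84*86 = -1*2^3*3^1*7^1*43^1*97^1 = -700728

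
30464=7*4352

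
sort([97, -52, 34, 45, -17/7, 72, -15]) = [-52, -15, -17/7, 34, 45, 72, 97]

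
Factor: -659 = -1*659^1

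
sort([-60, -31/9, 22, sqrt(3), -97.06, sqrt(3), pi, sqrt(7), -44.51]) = [-97.06, -60, -44.51, -31/9, sqrt(3), sqrt(3), sqrt(7), pi, 22]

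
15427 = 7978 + 7449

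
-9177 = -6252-2925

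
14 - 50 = -36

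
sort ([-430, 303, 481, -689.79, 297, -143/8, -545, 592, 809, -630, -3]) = [-689.79, -630, -545, -430, -143/8, -3, 297, 303, 481, 592, 809]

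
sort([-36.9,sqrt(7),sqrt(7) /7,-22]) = [-36.9,-22,sqrt(7) /7,sqrt(7)]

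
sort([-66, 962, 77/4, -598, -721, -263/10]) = [-721, -598, -66, -263/10, 77/4, 962]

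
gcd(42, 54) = 6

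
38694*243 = 9402642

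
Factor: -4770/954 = -1 * 5^1 = -5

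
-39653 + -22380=-62033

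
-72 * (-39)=2808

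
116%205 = 116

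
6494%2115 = 149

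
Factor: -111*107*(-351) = 3^4*13^1*37^1*107^1 = 4168827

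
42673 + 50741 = 93414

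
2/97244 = 1/48622 ≈ 0.0000206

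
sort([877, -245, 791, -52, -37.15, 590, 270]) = [-245, -52, -37.15, 270, 590, 791, 877]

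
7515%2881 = 1753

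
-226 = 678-904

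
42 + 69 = 111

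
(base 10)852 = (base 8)1524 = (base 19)26g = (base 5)11402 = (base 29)10b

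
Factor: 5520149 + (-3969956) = 3^1 * 43^1 * 61^1 * 197^1 = 1550193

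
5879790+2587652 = 8467442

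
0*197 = 0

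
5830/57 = 102+16/57 ≈ 102.28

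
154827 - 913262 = -758435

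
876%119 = 43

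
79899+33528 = 113427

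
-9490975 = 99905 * (-95)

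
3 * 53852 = 161556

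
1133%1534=1133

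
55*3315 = 182325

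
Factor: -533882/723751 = -1 * 2^1 * 7^(-1) * 31^1 * 79^1 * 109^1 * 103393^(-1)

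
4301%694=137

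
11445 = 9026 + 2419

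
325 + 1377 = 1702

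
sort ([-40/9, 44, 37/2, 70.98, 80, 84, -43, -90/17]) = [-43, -90/17, -40/9, 37/2, 44, 70.98, 80, 84]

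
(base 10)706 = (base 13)424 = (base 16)2c2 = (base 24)15a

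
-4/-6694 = 2/3347 ≈ 0.000598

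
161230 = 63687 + 97543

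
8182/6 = 1363+2/3 ≈ 1363.67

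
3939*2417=9520563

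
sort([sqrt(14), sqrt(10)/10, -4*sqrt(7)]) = [-4*sqrt(7), sqrt(10)/10, sqrt(14)]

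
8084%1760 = 1044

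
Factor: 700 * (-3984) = -1 * 2^6 * 3^1 * 5^2 * 7^1 * 83^1 = -2788800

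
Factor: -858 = -1 * 2^1 * 3^1 * 11^1 * 13^1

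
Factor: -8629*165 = -1*3^1*5^1*11^1*8629^1 = -1423785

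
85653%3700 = 553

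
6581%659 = 650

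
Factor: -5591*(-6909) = 3^1*7^2*47^1*5591^1 = 38628219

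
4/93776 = 1/23444 ≈ 0.0000427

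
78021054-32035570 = 45985484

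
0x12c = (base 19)ff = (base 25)c0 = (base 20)f0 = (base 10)300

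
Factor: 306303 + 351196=657499^1=657499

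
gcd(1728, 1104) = 48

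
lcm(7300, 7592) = 189800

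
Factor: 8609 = 8609^1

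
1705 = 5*341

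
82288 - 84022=-1734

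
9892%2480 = 2452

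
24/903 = 8/301 ≈ 0.0266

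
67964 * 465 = 31603260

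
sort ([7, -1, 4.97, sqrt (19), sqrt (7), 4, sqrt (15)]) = [-1, sqrt (7), sqrt (15), 4, sqrt (19), 4.97, 7]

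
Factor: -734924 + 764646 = 2^1*7^1*11^1*193^1 = 29722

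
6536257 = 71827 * 91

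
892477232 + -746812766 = 145664466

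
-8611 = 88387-96998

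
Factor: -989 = -1*23^1*43^1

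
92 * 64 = 5888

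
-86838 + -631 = -87469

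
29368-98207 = -68839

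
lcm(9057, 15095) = 45285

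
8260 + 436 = 8696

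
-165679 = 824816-990495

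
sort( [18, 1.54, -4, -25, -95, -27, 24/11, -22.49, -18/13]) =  [-95, -27, -25, -22.49, -4, -18/13, 1.54, 24/11, 18]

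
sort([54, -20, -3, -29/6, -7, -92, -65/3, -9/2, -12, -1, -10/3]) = [-92, -65/3, -20, -12, -7, -29/6, -9/2, -10/3, -3, -1, 54]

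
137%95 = 42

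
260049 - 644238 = -384189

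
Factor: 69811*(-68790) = -1*2^1*3^1*5^1*7^1*2293^1*9973^1 = -4802298690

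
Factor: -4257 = -1 * 3^2 * 11^1 * 43^1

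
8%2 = 0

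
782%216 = 134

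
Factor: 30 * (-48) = -1 * 2^5 * 3^2 * 5^1 = -1440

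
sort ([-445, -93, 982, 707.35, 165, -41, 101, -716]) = [-716, -445, -93, -41, 101, 165, 707.35, 982]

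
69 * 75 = 5175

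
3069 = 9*341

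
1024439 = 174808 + 849631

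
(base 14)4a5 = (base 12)655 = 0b1110100001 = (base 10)929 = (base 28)155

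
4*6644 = 26576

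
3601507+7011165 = 10612672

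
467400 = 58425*8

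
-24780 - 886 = -25666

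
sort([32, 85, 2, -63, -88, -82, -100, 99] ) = [-100, -88, -82, -63, 2, 32, 85, 99] 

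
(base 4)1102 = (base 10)82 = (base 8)122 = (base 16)52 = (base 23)3d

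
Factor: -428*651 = -1*2^2*3^1*7^1*31^1*107^1 = -278628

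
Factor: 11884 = 2^2*2971^1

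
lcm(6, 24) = 24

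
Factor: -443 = -1 * 443^1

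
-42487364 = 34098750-76586114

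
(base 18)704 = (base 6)14304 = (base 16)8e0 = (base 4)203200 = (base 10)2272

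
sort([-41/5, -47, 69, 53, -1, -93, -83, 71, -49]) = [-93, -83, -49, -47, -41/5, -1, 53, 69, 71]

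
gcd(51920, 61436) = 4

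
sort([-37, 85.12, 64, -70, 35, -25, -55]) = [-70, -55, -37, -25, 35, 64, 85.12]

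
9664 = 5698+3966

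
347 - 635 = -288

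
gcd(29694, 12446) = 98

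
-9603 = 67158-76761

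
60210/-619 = -97 - 167/619 ≈ -97.27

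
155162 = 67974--87188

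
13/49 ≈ 0.265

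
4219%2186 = 2033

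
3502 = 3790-288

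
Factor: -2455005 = -1 * 3^1 * 5^1 * 7^1 * 103^1 * 227^1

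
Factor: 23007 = 3^1*7669^1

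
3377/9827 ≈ 0.344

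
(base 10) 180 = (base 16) b4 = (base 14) cc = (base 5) 1210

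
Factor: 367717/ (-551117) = -1 * 401^1 * 601^ (-1) = -401/601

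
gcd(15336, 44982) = 54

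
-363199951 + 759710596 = 396510645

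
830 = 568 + 262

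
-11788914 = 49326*(-239)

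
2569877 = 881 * 2917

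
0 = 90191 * 0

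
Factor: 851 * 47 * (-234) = -1 * 2^1 * 3^2 * 13^1 * 23^1 * 37^1 * 47^1 = -9359298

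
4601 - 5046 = -445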